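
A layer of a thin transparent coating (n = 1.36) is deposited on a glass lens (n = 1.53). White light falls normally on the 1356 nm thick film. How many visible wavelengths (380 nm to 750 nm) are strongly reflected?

5

Top surface (1.0 → 1.36): reflection off a higher-index medium gives a half-wave phase shift.
Ray reflecting at the bottom interface goes from n = 1.36 toward n = 1.53: a half-wave phase shift.
The two reflections carry the same phase change, so no net offset.
With no net inversion, constructive interference in reflection requires 2 n t = m λ.
λ = 2 n t / m = 3688 / m nm.
m=4: 922 nm (IR); m=5: 738 nm (visible); m=6: 615 nm (visible); m=7: 527 nm (visible); m=8: 461 nm (visible); m=9: 410 nm (visible); m=10: 369 nm (UV).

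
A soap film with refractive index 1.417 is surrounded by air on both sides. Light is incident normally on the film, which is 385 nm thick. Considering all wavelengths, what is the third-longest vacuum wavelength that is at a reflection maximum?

436 nm

At the upper boundary (n = 1.0 to n = 1.417) the reflected ray undergoes a half-wave phase shift.
Ray reflecting at the bottom interface goes from n = 1.417 toward n = 1.0: no phase shift.
Exactly one π shift → a net half-wave offset.
With one net inversion, constructive interference in reflection requires 2 n t = (m + ½) λ.
λ = 2 n t / (m + ½). The third-longest wavelength is m = 2: λ = 2 × 1.417 × 385 / 2.50 = 436 nm.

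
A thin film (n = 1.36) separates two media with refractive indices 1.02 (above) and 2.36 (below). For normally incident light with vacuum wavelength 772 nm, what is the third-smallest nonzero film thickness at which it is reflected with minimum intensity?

710 nm

Ray reflecting at the top interface goes from n = 1.02 toward n = 1.36: a half-wave phase shift.
Bottom surface (1.36 → 2.36): reflection off a higher-index medium gives a half-wave phase shift.
The two reflections carry the same phase change, so no net offset.
With no net inversion, destructive interference in reflection requires 2 n t = (m + ½) λ.
The third-smallest nonzero thickness corresponds to m = 2: t = (m + ½) λ / (2 n) = 2.50 × 772 / (2 × 1.36) = 710 nm.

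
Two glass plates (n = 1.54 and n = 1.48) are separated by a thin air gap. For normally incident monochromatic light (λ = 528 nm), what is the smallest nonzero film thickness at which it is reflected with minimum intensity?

264 nm

At the upper boundary (n = 1.54 to n = 1.0) the reflected ray undergoes no phase shift.
Ray reflecting at the bottom interface goes from n = 1.0 toward n = 1.48: a half-wave phase shift.
Net: one phase inversion between the two reflected rays.
So the condition for destructive reflection is 2 n t = m λ.
The smallest nonzero thickness corresponds to m = 1: t = m λ / (2 n) = 1.00 × 528 / (2 × 1.0) = 264 nm.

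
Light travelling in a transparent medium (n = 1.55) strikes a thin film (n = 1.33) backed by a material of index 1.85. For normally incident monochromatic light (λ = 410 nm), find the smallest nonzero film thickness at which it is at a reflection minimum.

154 nm

At the upper boundary (n = 1.55 to n = 1.33) the reflected ray undergoes no phase shift.
Ray reflecting at the bottom interface goes from n = 1.33 toward n = 1.85: a half-wave phase shift.
The two reflections differ by half a wavelength.
With one net inversion, destructive interference in reflection requires 2 n t = m λ.
Minimum nonzero at m = 1: t = λ / (2 n) = 410 / (2 × 1.33) = 154 nm.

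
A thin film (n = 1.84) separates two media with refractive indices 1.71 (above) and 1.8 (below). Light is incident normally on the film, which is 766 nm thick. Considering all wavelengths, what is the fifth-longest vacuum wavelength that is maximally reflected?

626 nm

Top surface (1.71 → 1.84): reflection off a higher-index medium gives a half-wave phase shift.
At the lower boundary (n = 1.84 to n = 1.8) the reflected ray undergoes no phase shift.
Exactly one π shift → a net half-wave offset.
So the condition for constructive reflection is 2 n t = (m + ½) λ.
λ = 2 n t / (m + ½). The fifth-longest wavelength is m = 4: λ = 2 × 1.84 × 766 / 4.50 = 626 nm.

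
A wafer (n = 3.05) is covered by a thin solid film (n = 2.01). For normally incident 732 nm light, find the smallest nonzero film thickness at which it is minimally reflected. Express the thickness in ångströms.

Ray reflecting at the top interface goes from n = 1.0 toward n = 2.01: a half-wave phase shift.
At the lower boundary (n = 2.01 to n = 3.05) the reflected ray undergoes a half-wave phase shift.
Zero or two π shifts → no net half-wave offset.
So the condition for destructive reflection is 2 n t = (m + ½) λ.
Minimum at m = 0: t = λ / (4 n) = 732 / (4 × 2.01) = 91.0 nm.

910 Å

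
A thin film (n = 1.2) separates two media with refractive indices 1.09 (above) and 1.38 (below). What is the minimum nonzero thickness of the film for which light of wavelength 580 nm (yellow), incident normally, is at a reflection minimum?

121 nm

Ray reflecting at the top interface goes from n = 1.09 toward n = 1.2: a half-wave phase shift.
At the lower boundary (n = 1.2 to n = 1.38) the reflected ray undergoes a half-wave phase shift.
Zero or two π shifts → no net half-wave offset.
With no net inversion, destructive interference in reflection requires 2 n t = (m + ½) λ.
Minimum at m = 0: t = λ / (4 n) = 580 / (4 × 1.2) = 121 nm.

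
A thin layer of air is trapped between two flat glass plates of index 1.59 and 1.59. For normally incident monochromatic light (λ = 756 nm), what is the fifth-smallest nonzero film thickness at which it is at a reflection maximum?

1701 nm

At the upper boundary (n = 1.59 to n = 1.0) the reflected ray undergoes no phase shift.
Bottom surface (1.0 → 1.59): reflection off a higher-index medium gives a half-wave phase shift.
Net: one phase inversion between the two reflected rays.
For maximum reflection here: 2 n t = (m + ½) λ.
The fifth-smallest nonzero thickness corresponds to m = 4: t = (m + ½) λ / (2 n) = 4.50 × 756 / (2 × 1.0) = 1701 nm.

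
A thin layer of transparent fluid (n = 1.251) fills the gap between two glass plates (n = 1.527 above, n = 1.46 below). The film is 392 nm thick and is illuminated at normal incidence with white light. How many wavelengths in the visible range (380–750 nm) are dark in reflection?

1

At the upper boundary (n = 1.527 to n = 1.251) the reflected ray undergoes no phase shift.
Bottom surface (1.251 → 1.46): reflection off a higher-index medium gives a half-wave phase shift.
The two reflections differ by half a wavelength.
So the condition for destructive reflection is 2 n t = m λ.
λ = 2 n t / m = 981 / m nm.
m=1: 981 nm (IR); m=2: 490 nm (visible); m=3: 327 nm (UV).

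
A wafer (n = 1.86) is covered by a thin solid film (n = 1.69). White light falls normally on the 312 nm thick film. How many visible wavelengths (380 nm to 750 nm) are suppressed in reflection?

Top surface (1.0 → 1.69): reflection off a higher-index medium gives a half-wave phase shift.
At the lower boundary (n = 1.69 to n = 1.86) the reflected ray undergoes a half-wave phase shift.
Zero or two π shifts → no net half-wave offset.
With no net inversion, destructive interference in reflection requires 2 n t = (m + ½) λ.
λ = 2 n t / (m + ½) = 1055 / (m + ½) nm.
m=0: 2109 nm (IR); m=1: 703 nm (visible); m=2: 422 nm (visible); m=3: 301 nm (UV).

2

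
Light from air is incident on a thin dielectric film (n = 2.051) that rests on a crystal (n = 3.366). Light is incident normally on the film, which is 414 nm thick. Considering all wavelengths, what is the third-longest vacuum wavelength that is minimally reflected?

679 nm

At the upper boundary (n = 1.0 to n = 2.051) the reflected ray undergoes a half-wave phase shift.
At the lower boundary (n = 2.051 to n = 3.366) the reflected ray undergoes a half-wave phase shift.
Zero or two π shifts → no net half-wave offset.
For weak reflection here: 2 n t = (m + ½) λ.
λ = 2 n t / (m + ½). The third-longest wavelength is m = 2: λ = 2 × 2.051 × 414 / 2.50 = 679 nm.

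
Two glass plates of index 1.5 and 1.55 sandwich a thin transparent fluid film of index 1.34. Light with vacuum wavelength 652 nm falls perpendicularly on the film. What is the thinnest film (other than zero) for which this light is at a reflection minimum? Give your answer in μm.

Ray reflecting at the top interface goes from n = 1.5 toward n = 1.34: no phase shift.
At the lower boundary (n = 1.34 to n = 1.55) the reflected ray undergoes a half-wave phase shift.
Net: one phase inversion between the two reflected rays.
With one net inversion, destructive interference in reflection requires 2 n t = m λ.
Minimum nonzero at m = 1: t = λ / (2 n) = 652 / (2 × 1.34) = 243 nm.

0.243 μm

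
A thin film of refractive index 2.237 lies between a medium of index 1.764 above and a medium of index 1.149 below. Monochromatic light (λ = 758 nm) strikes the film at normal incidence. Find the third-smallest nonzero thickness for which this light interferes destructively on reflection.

508 nm

Ray reflecting at the top interface goes from n = 1.764 toward n = 2.237: a half-wave phase shift.
Ray reflecting at the bottom interface goes from n = 2.237 toward n = 1.149: no phase shift.
The two reflections differ by half a wavelength.
For weak reflection here: 2 n t = m λ.
The third-smallest nonzero thickness corresponds to m = 3: t = m λ / (2 n) = 3.00 × 758 / (2 × 2.237) = 508 nm.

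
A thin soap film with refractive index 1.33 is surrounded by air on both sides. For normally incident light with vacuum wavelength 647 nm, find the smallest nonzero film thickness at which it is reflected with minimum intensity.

Top surface (1.0 → 1.33): reflection off a higher-index medium gives a half-wave phase shift.
At the lower boundary (n = 1.33 to n = 1.0) the reflected ray undergoes no phase shift.
Net: one phase inversion between the two reflected rays.
So the condition for destructive reflection is 2 n t = m λ.
Minimum nonzero at m = 1: t = λ / (2 n) = 647 / (2 × 1.33) = 243 nm.

243 nm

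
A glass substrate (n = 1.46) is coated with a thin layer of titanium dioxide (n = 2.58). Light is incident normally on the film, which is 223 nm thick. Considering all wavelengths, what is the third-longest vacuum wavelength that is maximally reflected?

460 nm

Ray reflecting at the top interface goes from n = 1.0 toward n = 2.58: a half-wave phase shift.
Ray reflecting at the bottom interface goes from n = 2.58 toward n = 1.46: no phase shift.
Net: one phase inversion between the two reflected rays.
So the condition for constructive reflection is 2 n t = (m + ½) λ.
λ = 2 n t / (m + ½). The third-longest wavelength is m = 2: λ = 2 × 2.58 × 223 / 2.50 = 460 nm.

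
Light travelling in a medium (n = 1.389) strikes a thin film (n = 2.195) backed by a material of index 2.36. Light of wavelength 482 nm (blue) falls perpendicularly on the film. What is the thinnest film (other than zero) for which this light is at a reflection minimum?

54.9 nm

Top surface (1.389 → 2.195): reflection off a higher-index medium gives a half-wave phase shift.
Bottom surface (2.195 → 2.36): reflection off a higher-index medium gives a half-wave phase shift.
The two reflections carry the same phase change, so no net offset.
With no net inversion, destructive interference in reflection requires 2 n t = (m + ½) λ.
Minimum at m = 0: t = λ / (4 n) = 482 / (4 × 2.195) = 54.9 nm.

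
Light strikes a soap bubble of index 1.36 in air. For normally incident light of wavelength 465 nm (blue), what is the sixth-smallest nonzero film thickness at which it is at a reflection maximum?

At the upper boundary (n = 1.0 to n = 1.36) the reflected ray undergoes a half-wave phase shift.
At the lower boundary (n = 1.36 to n = 1.0) the reflected ray undergoes no phase shift.
Exactly one π shift → a net half-wave offset.
So the condition for constructive reflection is 2 n t = (m + ½) λ.
The sixth-smallest nonzero thickness corresponds to m = 5: t = (m + ½) λ / (2 n) = 5.50 × 465 / (2 × 1.36) = 940 nm.

940 nm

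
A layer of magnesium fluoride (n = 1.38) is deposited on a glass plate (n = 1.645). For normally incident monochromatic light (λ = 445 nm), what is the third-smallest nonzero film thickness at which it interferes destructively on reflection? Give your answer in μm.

At the upper boundary (n = 1.0 to n = 1.38) the reflected ray undergoes a half-wave phase shift.
Ray reflecting at the bottom interface goes from n = 1.38 toward n = 1.645: a half-wave phase shift.
The two reflections carry the same phase change, so no net offset.
With no net inversion, destructive interference in reflection requires 2 n t = (m + ½) λ.
The third-smallest nonzero thickness corresponds to m = 2: t = (m + ½) λ / (2 n) = 2.50 × 445 / (2 × 1.38) = 403 nm.

0.403 μm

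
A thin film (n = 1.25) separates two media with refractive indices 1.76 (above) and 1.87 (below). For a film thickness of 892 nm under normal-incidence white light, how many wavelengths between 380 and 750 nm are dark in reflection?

3

Top surface (1.76 → 1.25): reflection off a lower-index medium gives no phase shift.
At the lower boundary (n = 1.25 to n = 1.87) the reflected ray undergoes a half-wave phase shift.
Net: one phase inversion between the two reflected rays.
For minimum reflection here: 2 n t = m λ.
λ = 2 n t / m = 2230 / m nm.
m=2: 1115 nm (IR); m=3: 743 nm (visible); m=4: 558 nm (visible); m=5: 446 nm (visible); m=6: 372 nm (UV).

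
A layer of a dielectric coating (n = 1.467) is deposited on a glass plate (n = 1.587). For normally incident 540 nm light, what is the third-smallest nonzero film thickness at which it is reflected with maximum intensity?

552 nm

At the upper boundary (n = 1.0 to n = 1.467) the reflected ray undergoes a half-wave phase shift.
Bottom surface (1.467 → 1.587): reflection off a higher-index medium gives a half-wave phase shift.
Net: no relative phase inversion (both shifts match).
With no net inversion, constructive interference in reflection requires 2 n t = m λ.
The third-smallest nonzero thickness corresponds to m = 3: t = m λ / (2 n) = 3.00 × 540 / (2 × 1.467) = 552 nm.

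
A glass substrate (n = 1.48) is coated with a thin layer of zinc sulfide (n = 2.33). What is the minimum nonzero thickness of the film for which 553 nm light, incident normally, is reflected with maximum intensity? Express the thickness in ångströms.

593 Å

Top surface (1.0 → 2.33): reflection off a higher-index medium gives a half-wave phase shift.
Bottom surface (2.33 → 1.48): reflection off a lower-index medium gives no phase shift.
Net: one phase inversion between the two reflected rays.
With one net inversion, constructive interference in reflection requires 2 n t = (m + ½) λ.
Minimum at m = 0: t = λ / (4 n) = 553 / (4 × 2.33) = 59.3 nm.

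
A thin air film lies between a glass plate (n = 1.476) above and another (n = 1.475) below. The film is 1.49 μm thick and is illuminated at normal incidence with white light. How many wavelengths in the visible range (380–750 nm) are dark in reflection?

4

At the upper boundary (n = 1.476 to n = 1.0) the reflected ray undergoes no phase shift.
At the lower boundary (n = 1.0 to n = 1.475) the reflected ray undergoes a half-wave phase shift.
The two reflections differ by half a wavelength.
For minimum reflection here: 2 n t = m λ.
λ = 2 n t / m = 2980 / m nm.
m=3: 993 nm (IR); m=4: 745 nm (visible); m=5: 596 nm (visible); m=6: 497 nm (visible); m=7: 426 nm (visible); m=8: 373 nm (UV).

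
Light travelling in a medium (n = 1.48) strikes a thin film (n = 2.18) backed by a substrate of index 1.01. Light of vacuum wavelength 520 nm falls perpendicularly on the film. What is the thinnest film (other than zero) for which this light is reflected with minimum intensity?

119 nm

Top surface (1.48 → 2.18): reflection off a higher-index medium gives a half-wave phase shift.
At the lower boundary (n = 2.18 to n = 1.01) the reflected ray undergoes no phase shift.
Exactly one π shift → a net half-wave offset.
So the condition for destructive reflection is 2 n t = m λ.
Minimum nonzero at m = 1: t = λ / (2 n) = 520 / (2 × 2.18) = 119 nm.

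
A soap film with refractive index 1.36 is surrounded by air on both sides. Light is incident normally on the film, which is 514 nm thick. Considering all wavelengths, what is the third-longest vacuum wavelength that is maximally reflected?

At the upper boundary (n = 1.0 to n = 1.36) the reflected ray undergoes a half-wave phase shift.
At the lower boundary (n = 1.36 to n = 1.0) the reflected ray undergoes no phase shift.
The two reflections differ by half a wavelength.
With one net inversion, constructive interference in reflection requires 2 n t = (m + ½) λ.
λ = 2 n t / (m + ½). The third-longest wavelength is m = 2: λ = 2 × 1.36 × 514 / 2.50 = 559 nm.

559 nm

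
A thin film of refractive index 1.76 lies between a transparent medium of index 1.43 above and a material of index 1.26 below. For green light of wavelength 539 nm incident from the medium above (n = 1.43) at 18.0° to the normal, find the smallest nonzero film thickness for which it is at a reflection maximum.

79.1 nm

Ray reflecting at the top interface goes from n = 1.43 toward n = 1.76: a half-wave phase shift.
Ray reflecting at the bottom interface goes from n = 1.76 toward n = 1.26: no phase shift.
The two reflections differ by half a wavelength.
So the condition for constructive reflection is 2 n t cos θ_r = (m + ½) λ.
Snell's law: 1.43 sin 18.0° = 1.76 sin θ_r → sin θ_r = 0.251, cos θ_r = 0.968.
Minimum at m = 0: t = λ / (4 n cos θ_r) = 539 / (4 × 1.76 × 0.968) = 79.1 nm.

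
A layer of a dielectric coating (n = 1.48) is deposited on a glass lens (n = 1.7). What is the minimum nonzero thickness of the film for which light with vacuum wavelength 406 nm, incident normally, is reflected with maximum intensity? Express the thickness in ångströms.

At the upper boundary (n = 1.0 to n = 1.48) the reflected ray undergoes a half-wave phase shift.
Bottom surface (1.48 → 1.7): reflection off a higher-index medium gives a half-wave phase shift.
Zero or two π shifts → no net half-wave offset.
With no net inversion, constructive interference in reflection requires 2 n t = m λ.
Minimum nonzero at m = 1: t = λ / (2 n) = 406 / (2 × 1.48) = 137 nm.

1372 Å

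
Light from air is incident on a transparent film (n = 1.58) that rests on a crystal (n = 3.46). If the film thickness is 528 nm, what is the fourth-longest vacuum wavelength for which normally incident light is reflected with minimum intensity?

Ray reflecting at the top interface goes from n = 1.0 toward n = 1.58: a half-wave phase shift.
Bottom surface (1.58 → 3.46): reflection off a higher-index medium gives a half-wave phase shift.
Zero or two π shifts → no net half-wave offset.
For dark reflection here: 2 n t = (m + ½) λ.
λ = 2 n t / (m + ½). The fourth-longest wavelength is m = 3: λ = 2 × 1.58 × 528 / 3.50 = 477 nm.

477 nm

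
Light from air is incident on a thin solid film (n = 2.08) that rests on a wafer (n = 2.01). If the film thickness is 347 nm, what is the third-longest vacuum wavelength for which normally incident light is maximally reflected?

Ray reflecting at the top interface goes from n = 1.0 toward n = 2.08: a half-wave phase shift.
At the lower boundary (n = 2.08 to n = 2.01) the reflected ray undergoes no phase shift.
The two reflections differ by half a wavelength.
So the condition for constructive reflection is 2 n t = (m + ½) λ.
λ = 2 n t / (m + ½). The third-longest wavelength is m = 2: λ = 2 × 2.08 × 347 / 2.50 = 577 nm.

577 nm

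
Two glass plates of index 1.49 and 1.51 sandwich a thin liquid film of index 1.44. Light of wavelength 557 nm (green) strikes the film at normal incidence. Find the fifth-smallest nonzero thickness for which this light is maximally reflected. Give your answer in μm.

At the upper boundary (n = 1.49 to n = 1.44) the reflected ray undergoes no phase shift.
Bottom surface (1.44 → 1.51): reflection off a higher-index medium gives a half-wave phase shift.
Exactly one π shift → a net half-wave offset.
So the condition for constructive reflection is 2 n t = (m + ½) λ.
The fifth-smallest nonzero thickness corresponds to m = 4: t = (m + ½) λ / (2 n) = 4.50 × 557 / (2 × 1.44) = 870 nm.

0.870 μm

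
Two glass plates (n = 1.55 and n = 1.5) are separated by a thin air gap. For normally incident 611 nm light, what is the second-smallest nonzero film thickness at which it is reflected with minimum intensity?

611 nm

Top surface (1.55 → 1.0): reflection off a lower-index medium gives no phase shift.
Bottom surface (1.0 → 1.5): reflection off a higher-index medium gives a half-wave phase shift.
Net: one phase inversion between the two reflected rays.
For dark reflection here: 2 n t = m λ.
The second-smallest nonzero thickness corresponds to m = 2: t = m λ / (2 n) = 2.00 × 611 / (2 × 1.0) = 611 nm.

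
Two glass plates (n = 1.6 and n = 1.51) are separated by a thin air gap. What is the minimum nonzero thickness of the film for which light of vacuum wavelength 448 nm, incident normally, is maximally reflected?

Ray reflecting at the top interface goes from n = 1.6 toward n = 1.0: no phase shift.
Bottom surface (1.0 → 1.51): reflection off a higher-index medium gives a half-wave phase shift.
Net: one phase inversion between the two reflected rays.
With one net inversion, constructive interference in reflection requires 2 n t = (m + ½) λ.
Minimum at m = 0: t = λ / (4 n) = 448 / (4 × 1.0) = 112 nm.

112 nm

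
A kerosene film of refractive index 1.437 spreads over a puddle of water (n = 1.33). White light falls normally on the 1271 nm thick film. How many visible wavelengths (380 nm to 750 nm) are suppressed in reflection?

5

Ray reflecting at the top interface goes from n = 1.0 toward n = 1.437: a half-wave phase shift.
At the lower boundary (n = 1.437 to n = 1.33) the reflected ray undergoes no phase shift.
Exactly one π shift → a net half-wave offset.
So the condition for destructive reflection is 2 n t = m λ.
λ = 2 n t / m = 3653 / m nm.
m=4: 913 nm (IR); m=5: 731 nm (visible); m=6: 609 nm (visible); m=7: 522 nm (visible); m=8: 457 nm (visible); m=9: 406 nm (visible); m=10: 365 nm (UV).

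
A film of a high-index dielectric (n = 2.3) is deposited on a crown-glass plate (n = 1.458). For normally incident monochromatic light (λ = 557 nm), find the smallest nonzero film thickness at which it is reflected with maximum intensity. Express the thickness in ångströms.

605 Å

Top surface (1.0 → 2.3): reflection off a higher-index medium gives a half-wave phase shift.
At the lower boundary (n = 2.3 to n = 1.458) the reflected ray undergoes no phase shift.
The two reflections differ by half a wavelength.
For bright reflection here: 2 n t = (m + ½) λ.
Minimum at m = 0: t = λ / (4 n) = 557 / (4 × 2.3) = 60.5 nm.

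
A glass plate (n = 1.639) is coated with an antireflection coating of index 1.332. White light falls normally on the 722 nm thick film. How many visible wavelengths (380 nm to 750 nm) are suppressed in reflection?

2

Ray reflecting at the top interface goes from n = 1.0 toward n = 1.332: a half-wave phase shift.
At the lower boundary (n = 1.332 to n = 1.639) the reflected ray undergoes a half-wave phase shift.
The two reflections carry the same phase change, so no net offset.
For minimum reflection here: 2 n t = (m + ½) λ.
λ = 2 n t / (m + ½) = 1923 / (m + ½) nm.
m=2: 769 nm (IR); m=3: 550 nm (visible); m=4: 427 nm (visible); m=5: 350 nm (UV).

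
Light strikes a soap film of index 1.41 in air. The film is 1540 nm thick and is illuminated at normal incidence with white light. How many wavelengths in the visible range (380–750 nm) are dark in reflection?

6

Top surface (1.0 → 1.41): reflection off a higher-index medium gives a half-wave phase shift.
At the lower boundary (n = 1.41 to n = 1.0) the reflected ray undergoes no phase shift.
Net: one phase inversion between the two reflected rays.
So the condition for destructive reflection is 2 n t = m λ.
λ = 2 n t / m = 4343 / m nm.
m=5: 869 nm (IR); m=6: 724 nm (visible); m=7: 620 nm (visible); m=8: 543 nm (visible); m=9: 483 nm (visible); m=10: 434 nm (visible); m=11: 395 nm (visible); m=12: 362 nm (UV).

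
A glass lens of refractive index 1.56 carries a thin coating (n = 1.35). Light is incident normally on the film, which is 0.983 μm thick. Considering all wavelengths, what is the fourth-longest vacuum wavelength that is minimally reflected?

Top surface (1.0 → 1.35): reflection off a higher-index medium gives a half-wave phase shift.
At the lower boundary (n = 1.35 to n = 1.56) the reflected ray undergoes a half-wave phase shift.
Net: no relative phase inversion (both shifts match).
So the condition for destructive reflection is 2 n t = (m + ½) λ.
λ = 2 n t / (m + ½). The fourth-longest wavelength is m = 3: λ = 2 × 1.35 × 983 / 3.50 = 758 nm.

758 nm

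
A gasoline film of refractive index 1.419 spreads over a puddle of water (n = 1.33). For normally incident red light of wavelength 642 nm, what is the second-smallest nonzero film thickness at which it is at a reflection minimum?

452 nm

At the upper boundary (n = 1.0 to n = 1.419) the reflected ray undergoes a half-wave phase shift.
Bottom surface (1.419 → 1.33): reflection off a lower-index medium gives no phase shift.
Net: one phase inversion between the two reflected rays.
For minimum reflection here: 2 n t = m λ.
The second-smallest nonzero thickness corresponds to m = 2: t = m λ / (2 n) = 2.00 × 642 / (2 × 1.419) = 452 nm.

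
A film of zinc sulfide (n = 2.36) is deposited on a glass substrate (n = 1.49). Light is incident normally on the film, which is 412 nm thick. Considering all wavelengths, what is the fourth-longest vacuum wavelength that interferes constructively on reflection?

Top surface (1.0 → 2.36): reflection off a higher-index medium gives a half-wave phase shift.
At the lower boundary (n = 2.36 to n = 1.49) the reflected ray undergoes no phase shift.
Exactly one π shift → a net half-wave offset.
So the condition for constructive reflection is 2 n t = (m + ½) λ.
λ = 2 n t / (m + ½). The fourth-longest wavelength is m = 3: λ = 2 × 2.36 × 412 / 3.50 = 556 nm.

556 nm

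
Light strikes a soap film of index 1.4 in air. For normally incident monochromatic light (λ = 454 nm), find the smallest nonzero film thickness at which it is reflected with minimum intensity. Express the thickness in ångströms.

Top surface (1.0 → 1.4): reflection off a higher-index medium gives a half-wave phase shift.
Ray reflecting at the bottom interface goes from n = 1.4 toward n = 1.0: no phase shift.
Net: one phase inversion between the two reflected rays.
With one net inversion, destructive interference in reflection requires 2 n t = m λ.
Minimum nonzero at m = 1: t = λ / (2 n) = 454 / (2 × 1.4) = 162 nm.

1621 Å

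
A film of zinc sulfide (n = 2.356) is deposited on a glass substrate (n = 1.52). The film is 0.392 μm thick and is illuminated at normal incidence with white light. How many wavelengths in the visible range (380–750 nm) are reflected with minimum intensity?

At the upper boundary (n = 1.0 to n = 2.356) the reflected ray undergoes a half-wave phase shift.
Ray reflecting at the bottom interface goes from n = 2.356 toward n = 1.52: no phase shift.
The two reflections differ by half a wavelength.
So the condition for destructive reflection is 2 n t = m λ.
λ = 2 n t / m = 1847 / m nm.
m=2: 924 nm (IR); m=3: 616 nm (visible); m=4: 462 nm (visible); m=5: 369 nm (UV).

2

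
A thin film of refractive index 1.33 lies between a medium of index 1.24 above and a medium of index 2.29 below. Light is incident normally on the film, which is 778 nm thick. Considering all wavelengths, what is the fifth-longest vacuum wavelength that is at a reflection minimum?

460 nm

Top surface (1.24 → 1.33): reflection off a higher-index medium gives a half-wave phase shift.
At the lower boundary (n = 1.33 to n = 2.29) the reflected ray undergoes a half-wave phase shift.
Net: no relative phase inversion (both shifts match).
So the condition for destructive reflection is 2 n t = (m + ½) λ.
λ = 2 n t / (m + ½). The fifth-longest wavelength is m = 4: λ = 2 × 1.33 × 778 / 4.50 = 460 nm.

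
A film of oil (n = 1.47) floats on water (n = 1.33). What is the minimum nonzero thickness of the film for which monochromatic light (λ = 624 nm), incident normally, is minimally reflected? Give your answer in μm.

At the upper boundary (n = 1.0 to n = 1.47) the reflected ray undergoes a half-wave phase shift.
At the lower boundary (n = 1.47 to n = 1.33) the reflected ray undergoes no phase shift.
Exactly one π shift → a net half-wave offset.
For dark reflection here: 2 n t = m λ.
Minimum nonzero at m = 1: t = λ / (2 n) = 624 / (2 × 1.47) = 212 nm.

0.212 μm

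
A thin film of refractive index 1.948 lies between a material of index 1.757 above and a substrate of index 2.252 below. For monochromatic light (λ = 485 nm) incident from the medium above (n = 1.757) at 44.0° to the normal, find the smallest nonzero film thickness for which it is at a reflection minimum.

79.9 nm

Top surface (1.757 → 1.948): reflection off a higher-index medium gives a half-wave phase shift.
At the lower boundary (n = 1.948 to n = 2.252) the reflected ray undergoes a half-wave phase shift.
The two reflections carry the same phase change, so no net offset.
For dark reflection here: 2 n t cos θ_r = (m + ½) λ.
Snell's law: 1.757 sin 44.0° = 1.948 sin θ_r → sin θ_r = 0.627, cos θ_r = 0.779.
Minimum at m = 0: t = λ / (4 n cos θ_r) = 485 / (4 × 1.948 × 0.779) = 79.9 nm.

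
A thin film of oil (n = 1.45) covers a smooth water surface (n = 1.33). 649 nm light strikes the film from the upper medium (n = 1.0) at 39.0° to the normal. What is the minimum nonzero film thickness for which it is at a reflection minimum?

248 nm

At the upper boundary (n = 1.0 to n = 1.45) the reflected ray undergoes a half-wave phase shift.
Ray reflecting at the bottom interface goes from n = 1.45 toward n = 1.33: no phase shift.
Net: one phase inversion between the two reflected rays.
So the condition for destructive reflection is 2 n t cos θ_r = m λ.
Snell's law: 1.0 sin 39.0° = 1.45 sin θ_r → sin θ_r = 0.434, cos θ_r = 0.901.
Minimum nonzero at m = 1: t = λ / (2 n cos θ_r) = 649 / (2 × 1.45 × 0.901) = 248 nm.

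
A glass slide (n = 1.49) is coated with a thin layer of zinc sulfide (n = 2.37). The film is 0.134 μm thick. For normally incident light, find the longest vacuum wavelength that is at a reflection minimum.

Ray reflecting at the top interface goes from n = 1.0 toward n = 2.37: a half-wave phase shift.
Ray reflecting at the bottom interface goes from n = 2.37 toward n = 1.49: no phase shift.
The two reflections differ by half a wavelength.
With one net inversion, destructive interference in reflection requires 2 n t = m λ.
λ = 2 n t / m. The longest wavelength is m = 1: λ = 2 × 2.37 × 134 / 1.00 = 635 nm.

635 nm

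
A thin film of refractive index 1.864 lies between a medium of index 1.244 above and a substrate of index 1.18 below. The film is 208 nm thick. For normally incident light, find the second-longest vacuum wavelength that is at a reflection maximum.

517 nm

Top surface (1.244 → 1.864): reflection off a higher-index medium gives a half-wave phase shift.
At the lower boundary (n = 1.864 to n = 1.18) the reflected ray undergoes no phase shift.
Exactly one π shift → a net half-wave offset.
For maximum reflection here: 2 n t = (m + ½) λ.
λ = 2 n t / (m + ½). The second-longest wavelength is m = 1: λ = 2 × 1.864 × 208 / 1.50 = 517 nm.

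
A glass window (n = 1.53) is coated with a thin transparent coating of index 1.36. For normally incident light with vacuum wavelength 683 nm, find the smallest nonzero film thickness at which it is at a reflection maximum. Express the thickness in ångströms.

Ray reflecting at the top interface goes from n = 1.0 toward n = 1.36: a half-wave phase shift.
Ray reflecting at the bottom interface goes from n = 1.36 toward n = 1.53: a half-wave phase shift.
Net: no relative phase inversion (both shifts match).
For bright reflection here: 2 n t = m λ.
Minimum nonzero at m = 1: t = λ / (2 n) = 683 / (2 × 1.36) = 251 nm.

2511 Å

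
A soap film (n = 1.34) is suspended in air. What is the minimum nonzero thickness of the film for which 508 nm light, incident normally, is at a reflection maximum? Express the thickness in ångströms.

At the upper boundary (n = 1.0 to n = 1.34) the reflected ray undergoes a half-wave phase shift.
Ray reflecting at the bottom interface goes from n = 1.34 toward n = 1.0: no phase shift.
Net: one phase inversion between the two reflected rays.
For maximum reflection here: 2 n t = (m + ½) λ.
Minimum at m = 0: t = λ / (4 n) = 508 / (4 × 1.34) = 94.8 nm.

948 Å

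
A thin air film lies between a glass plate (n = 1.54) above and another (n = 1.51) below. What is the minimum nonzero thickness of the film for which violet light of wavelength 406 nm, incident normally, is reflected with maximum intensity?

102 nm

At the upper boundary (n = 1.54 to n = 1.0) the reflected ray undergoes no phase shift.
At the lower boundary (n = 1.0 to n = 1.51) the reflected ray undergoes a half-wave phase shift.
Exactly one π shift → a net half-wave offset.
With one net inversion, constructive interference in reflection requires 2 n t = (m + ½) λ.
Minimum at m = 0: t = λ / (4 n) = 406 / (4 × 1.0) = 102 nm.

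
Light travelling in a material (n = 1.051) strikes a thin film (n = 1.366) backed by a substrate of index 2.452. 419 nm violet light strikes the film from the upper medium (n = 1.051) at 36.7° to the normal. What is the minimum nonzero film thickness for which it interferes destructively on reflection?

86.4 nm

Top surface (1.051 → 1.366): reflection off a higher-index medium gives a half-wave phase shift.
At the lower boundary (n = 1.366 to n = 2.452) the reflected ray undergoes a half-wave phase shift.
Zero or two π shifts → no net half-wave offset.
So the condition for destructive reflection is 2 n t cos θ_r = (m + ½) λ.
Snell's law: 1.051 sin 36.7° = 1.366 sin θ_r → sin θ_r = 0.460, cos θ_r = 0.888.
Minimum at m = 0: t = λ / (4 n cos θ_r) = 419 / (4 × 1.366 × 0.888) = 86.4 nm.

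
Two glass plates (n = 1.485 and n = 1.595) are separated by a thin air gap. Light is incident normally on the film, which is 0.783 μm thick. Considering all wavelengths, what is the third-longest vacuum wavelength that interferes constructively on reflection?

Ray reflecting at the top interface goes from n = 1.485 toward n = 1.0: no phase shift.
Ray reflecting at the bottom interface goes from n = 1.0 toward n = 1.595: a half-wave phase shift.
The two reflections differ by half a wavelength.
So the condition for constructive reflection is 2 n t = (m + ½) λ.
λ = 2 n t / (m + ½). The third-longest wavelength is m = 2: λ = 2 × 1.0 × 783 / 2.50 = 626 nm.

626 nm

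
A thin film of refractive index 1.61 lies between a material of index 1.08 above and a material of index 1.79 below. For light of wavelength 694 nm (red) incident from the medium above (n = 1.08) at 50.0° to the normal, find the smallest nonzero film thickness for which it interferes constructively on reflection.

251 nm

Top surface (1.08 → 1.61): reflection off a higher-index medium gives a half-wave phase shift.
Ray reflecting at the bottom interface goes from n = 1.61 toward n = 1.79: a half-wave phase shift.
Zero or two π shifts → no net half-wave offset.
With no net inversion, constructive interference in reflection requires 2 n t cos θ_r = m λ.
Snell's law: 1.08 sin 50.0° = 1.61 sin θ_r → sin θ_r = 0.514, cos θ_r = 0.858.
Minimum nonzero at m = 1: t = λ / (2 n cos θ_r) = 694 / (2 × 1.61 × 0.858) = 251 nm.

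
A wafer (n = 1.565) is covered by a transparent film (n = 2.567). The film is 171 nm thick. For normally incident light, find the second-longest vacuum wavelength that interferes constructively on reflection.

585 nm

At the upper boundary (n = 1.0 to n = 2.567) the reflected ray undergoes a half-wave phase shift.
Ray reflecting at the bottom interface goes from n = 2.567 toward n = 1.565: no phase shift.
Exactly one π shift → a net half-wave offset.
For bright reflection here: 2 n t = (m + ½) λ.
λ = 2 n t / (m + ½). The second-longest wavelength is m = 1: λ = 2 × 2.567 × 171 / 1.50 = 585 nm.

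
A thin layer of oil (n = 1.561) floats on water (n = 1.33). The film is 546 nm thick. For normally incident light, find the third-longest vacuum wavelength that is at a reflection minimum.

Top surface (1.0 → 1.561): reflection off a higher-index medium gives a half-wave phase shift.
Ray reflecting at the bottom interface goes from n = 1.561 toward n = 1.33: no phase shift.
The two reflections differ by half a wavelength.
With one net inversion, destructive interference in reflection requires 2 n t = m λ.
λ = 2 n t / m. The third-longest wavelength is m = 3: λ = 2 × 1.561 × 546 / 3.00 = 568 nm.

568 nm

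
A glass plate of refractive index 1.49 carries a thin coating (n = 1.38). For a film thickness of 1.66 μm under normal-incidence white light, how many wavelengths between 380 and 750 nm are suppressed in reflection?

6

Top surface (1.0 → 1.38): reflection off a higher-index medium gives a half-wave phase shift.
At the lower boundary (n = 1.38 to n = 1.49) the reflected ray undergoes a half-wave phase shift.
The two reflections carry the same phase change, so no net offset.
So the condition for destructive reflection is 2 n t = (m + ½) λ.
λ = 2 n t / (m + ½) = 4582 / (m + ½) nm.
m=5: 833 nm (IR); m=6: 705 nm (visible); m=7: 611 nm (visible); m=8: 539 nm (visible); m=9: 482 nm (visible); m=10: 436 nm (visible); m=11: 398 nm (visible); m=12: 367 nm (UV).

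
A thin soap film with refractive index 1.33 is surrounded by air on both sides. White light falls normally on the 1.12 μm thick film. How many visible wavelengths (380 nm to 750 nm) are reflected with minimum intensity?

4

Top surface (1.0 → 1.33): reflection off a higher-index medium gives a half-wave phase shift.
Ray reflecting at the bottom interface goes from n = 1.33 toward n = 1.0: no phase shift.
Exactly one π shift → a net half-wave offset.
For weak reflection here: 2 n t = m λ.
λ = 2 n t / m = 2979 / m nm.
m=3: 993 nm (IR); m=4: 745 nm (visible); m=5: 596 nm (visible); m=6: 497 nm (visible); m=7: 426 nm (visible); m=8: 372 nm (UV).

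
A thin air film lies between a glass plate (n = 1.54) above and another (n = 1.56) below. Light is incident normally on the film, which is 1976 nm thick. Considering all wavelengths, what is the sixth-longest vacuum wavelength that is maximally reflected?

719 nm

Top surface (1.54 → 1.0): reflection off a lower-index medium gives no phase shift.
Bottom surface (1.0 → 1.56): reflection off a higher-index medium gives a half-wave phase shift.
Exactly one π shift → a net half-wave offset.
With one net inversion, constructive interference in reflection requires 2 n t = (m + ½) λ.
λ = 2 n t / (m + ½). The sixth-longest wavelength is m = 5: λ = 2 × 1.0 × 1976 / 5.50 = 719 nm.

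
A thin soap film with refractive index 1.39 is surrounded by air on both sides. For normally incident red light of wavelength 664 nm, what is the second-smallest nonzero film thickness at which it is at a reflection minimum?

478 nm

Ray reflecting at the top interface goes from n = 1.0 toward n = 1.39: a half-wave phase shift.
Bottom surface (1.39 → 1.0): reflection off a lower-index medium gives no phase shift.
Net: one phase inversion between the two reflected rays.
So the condition for destructive reflection is 2 n t = m λ.
The second-smallest nonzero thickness corresponds to m = 2: t = m λ / (2 n) = 2.00 × 664 / (2 × 1.39) = 478 nm.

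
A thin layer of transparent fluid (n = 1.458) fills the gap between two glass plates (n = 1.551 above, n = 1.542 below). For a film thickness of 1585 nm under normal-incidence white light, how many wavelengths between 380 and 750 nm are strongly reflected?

6

Top surface (1.551 → 1.458): reflection off a lower-index medium gives no phase shift.
At the lower boundary (n = 1.458 to n = 1.542) the reflected ray undergoes a half-wave phase shift.
Net: one phase inversion between the two reflected rays.
For strong reflection here: 2 n t = (m + ½) λ.
λ = 2 n t / (m + ½) = 4622 / (m + ½) nm.
m=5: 840 nm (IR); m=6: 711 nm (visible); m=7: 616 nm (visible); m=8: 544 nm (visible); m=9: 487 nm (visible); m=10: 440 nm (visible); m=11: 402 nm (visible); m=12: 370 nm (UV).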